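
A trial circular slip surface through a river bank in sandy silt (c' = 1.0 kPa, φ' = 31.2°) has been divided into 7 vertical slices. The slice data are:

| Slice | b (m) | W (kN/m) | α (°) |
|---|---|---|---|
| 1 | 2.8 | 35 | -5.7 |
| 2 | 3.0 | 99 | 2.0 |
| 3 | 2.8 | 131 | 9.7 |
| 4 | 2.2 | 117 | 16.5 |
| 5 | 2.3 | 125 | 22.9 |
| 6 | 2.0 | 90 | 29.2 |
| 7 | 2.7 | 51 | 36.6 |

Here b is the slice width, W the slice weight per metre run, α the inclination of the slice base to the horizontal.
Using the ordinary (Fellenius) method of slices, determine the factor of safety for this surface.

FS = 2.18

Ordinary method of slices: FS = Σ[c'·Δl_i + (W_i cosα_i)·tanφ'] / Σ W_i sinα_i, with Δl_i = b_i / cosα_i.
Slice 1: Δl = 2.8/cos(-5.7°) = 2.814 m; N'_1 = 35·cos(-5.7°) = 34.8; c'Δl = 2.81; W sinα = -3.5
Slice 2: Δl = 3.0/cos2.0° = 3.002 m; N'_2 = 99·cos2.0° = 98.9; c'Δl = 3.00; W sinα = 3.5
Slice 3: Δl = 2.8/cos9.7° = 2.841 m; N'_3 = 131·cos9.7° = 129.1; c'Δl = 2.84; W sinα = 22.1
Slice 4: Δl = 2.2/cos16.5° = 2.294 m; N'_4 = 117·cos16.5° = 112.2; c'Δl = 2.29; W sinα = 33.2
Slice 5: Δl = 2.3/cos22.9° = 2.497 m; N'_5 = 125·cos22.9° = 115.1; c'Δl = 2.50; W sinα = 48.6
Slice 6: Δl = 2.0/cos29.2° = 2.291 m; N'_6 = 90·cos29.2° = 78.6; c'Δl = 2.29; W sinα = 43.9
Slice 7: Δl = 2.7/cos36.6° = 3.363 m; N'_7 = 51·cos36.6° = 40.9; c'Δl = 3.36; W sinα = 30.4
Σc'Δl = 19.1 kN/m; ΣN' = 609.7 kN/m; ΣW sinα = 178.2 kN/m
Resisting = 19.1 + 609.7·tan31.2° = 19.1 + 369.3 = 388.4 kN/m
FS = 388.4 / 178.2 = 2.179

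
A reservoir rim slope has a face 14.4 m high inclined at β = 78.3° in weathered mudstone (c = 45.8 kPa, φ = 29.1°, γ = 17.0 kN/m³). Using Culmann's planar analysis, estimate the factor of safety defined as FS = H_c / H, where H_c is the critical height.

H_c = (4c/γ) · sinβ cosφ / [1 − cos(β − φ)]
    = (4·45.8/17.0) · sin78.3°·cos29.1° / [1 − cos49.2°]
    = 10.776 · 0.8556 / 0.3466 = 26.60 m
FS = H_c / H = 26.60 / 14.4 = 1.848

FS = 1.85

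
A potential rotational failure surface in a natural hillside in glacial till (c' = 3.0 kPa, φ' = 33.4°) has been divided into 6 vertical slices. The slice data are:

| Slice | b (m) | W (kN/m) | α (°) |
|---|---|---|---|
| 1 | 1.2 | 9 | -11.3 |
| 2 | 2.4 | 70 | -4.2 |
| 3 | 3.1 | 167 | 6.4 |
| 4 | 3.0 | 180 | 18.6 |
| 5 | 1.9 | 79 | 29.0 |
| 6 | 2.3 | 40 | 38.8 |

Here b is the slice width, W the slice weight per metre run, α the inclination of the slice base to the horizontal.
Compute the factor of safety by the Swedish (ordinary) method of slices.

FS = 2.91

Ordinary method of slices: FS = Σ[c'·Δl_i + (W_i cosα_i)·tanφ'] / Σ W_i sinα_i, with Δl_i = b_i / cosα_i.
Slice 1: Δl = 1.2/cos(-11.3°) = 1.224 m; N'_1 = 9·cos(-11.3°) = 8.8; c'Δl = 3.67; W sinα = -1.8
Slice 2: Δl = 2.4/cos(-4.2°) = 2.406 m; N'_2 = 70·cos(-4.2°) = 69.8; c'Δl = 7.22; W sinα = -5.1
Slice 3: Δl = 3.1/cos6.4° = 3.119 m; N'_3 = 167·cos6.4° = 166.0; c'Δl = 9.36; W sinα = 18.6
Slice 4: Δl = 3.0/cos18.6° = 3.165 m; N'_4 = 180·cos18.6° = 170.6; c'Δl = 9.50; W sinα = 57.4
Slice 5: Δl = 1.9/cos29.0° = 2.172 m; N'_5 = 79·cos29.0° = 69.1; c'Δl = 6.52; W sinα = 38.3
Slice 6: Δl = 2.3/cos38.8° = 2.951 m; N'_6 = 40·cos38.8° = 31.2; c'Δl = 8.85; W sinα = 25.1
Σc'Δl = 45.1 kN/m; ΣN' = 515.5 kN/m; ΣW sinα = 132.5 kN/m
Resisting = 45.1 + 515.5·tan33.4° = 45.1 + 339.9 = 385.0 kN/m
FS = 385.0 / 132.5 = 2.906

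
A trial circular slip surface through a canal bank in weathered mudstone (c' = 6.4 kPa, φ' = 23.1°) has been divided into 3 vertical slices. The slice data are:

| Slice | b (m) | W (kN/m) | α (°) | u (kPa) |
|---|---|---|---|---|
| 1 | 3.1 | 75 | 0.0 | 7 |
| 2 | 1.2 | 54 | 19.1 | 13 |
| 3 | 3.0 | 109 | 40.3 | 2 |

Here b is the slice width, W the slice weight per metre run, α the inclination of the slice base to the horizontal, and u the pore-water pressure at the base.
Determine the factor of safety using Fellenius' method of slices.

FS = 1.39

Ordinary method of slices: FS = Σ[c'·Δl_i + (W_i cosα_i − u_i·Δl_i)·tanφ'] / Σ W_i sinα_i, with Δl_i = b_i / cosα_i.
Slice 1: Δl = 3.1/cos0.0° = 3.100 m; N'_1 = 75·cos0.0° − 7·3.100 = 53.3; c'Δl = 19.84; W sinα = 0.0
Slice 2: Δl = 1.2/cos19.1° = 1.270 m; N'_2 = 54·cos19.1° − 13·1.270 = 34.5; c'Δl = 8.13; W sinα = 17.7
Slice 3: Δl = 3.0/cos40.3° = 3.934 m; N'_3 = 109·cos40.3° − 2·3.934 = 75.3; c'Δl = 25.17; W sinα = 70.5
Σc'Δl = 53.1 kN/m; ΣN' = 163.1 kN/m; ΣW sinα = 88.2 kN/m
Resisting = 53.1 + 163.1·tan23.1° = 53.1 + 69.6 = 122.7 kN/m
FS = 122.7 / 88.2 = 1.392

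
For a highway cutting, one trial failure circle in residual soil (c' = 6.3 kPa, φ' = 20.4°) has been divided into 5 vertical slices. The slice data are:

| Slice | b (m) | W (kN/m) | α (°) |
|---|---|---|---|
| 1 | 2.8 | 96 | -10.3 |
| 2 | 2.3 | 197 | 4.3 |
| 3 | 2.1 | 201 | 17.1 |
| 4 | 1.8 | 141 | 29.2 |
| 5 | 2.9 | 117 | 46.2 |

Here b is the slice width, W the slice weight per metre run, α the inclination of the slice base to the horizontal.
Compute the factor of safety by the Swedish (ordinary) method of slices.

Ordinary method of slices: FS = Σ[c'·Δl_i + (W_i cosα_i)·tanφ'] / Σ W_i sinα_i, with Δl_i = b_i / cosα_i.
Slice 1: Δl = 2.8/cos(-10.3°) = 2.846 m; N'_1 = 96·cos(-10.3°) = 94.5; c'Δl = 17.93; W sinα = -17.2
Slice 2: Δl = 2.3/cos4.3° = 2.306 m; N'_2 = 197·cos4.3° = 196.4; c'Δl = 14.53; W sinα = 14.8
Slice 3: Δl = 2.1/cos17.1° = 2.197 m; N'_3 = 201·cos17.1° = 192.1; c'Δl = 13.84; W sinα = 59.1
Slice 4: Δl = 1.8/cos29.2° = 2.062 m; N'_4 = 141·cos29.2° = 123.1; c'Δl = 12.99; W sinα = 68.8
Slice 5: Δl = 2.9/cos46.2° = 4.190 m; N'_5 = 117·cos46.2° = 81.0; c'Δl = 26.40; W sinα = 84.4
Σc'Δl = 85.7 kN/m; ΣN' = 687.1 kN/m; ΣW sinα = 209.9 kN/m
Resisting = 85.7 + 687.1·tan20.4° = 85.7 + 255.5 = 341.2 kN/m
FS = 341.2 / 209.9 = 1.625

FS = 1.63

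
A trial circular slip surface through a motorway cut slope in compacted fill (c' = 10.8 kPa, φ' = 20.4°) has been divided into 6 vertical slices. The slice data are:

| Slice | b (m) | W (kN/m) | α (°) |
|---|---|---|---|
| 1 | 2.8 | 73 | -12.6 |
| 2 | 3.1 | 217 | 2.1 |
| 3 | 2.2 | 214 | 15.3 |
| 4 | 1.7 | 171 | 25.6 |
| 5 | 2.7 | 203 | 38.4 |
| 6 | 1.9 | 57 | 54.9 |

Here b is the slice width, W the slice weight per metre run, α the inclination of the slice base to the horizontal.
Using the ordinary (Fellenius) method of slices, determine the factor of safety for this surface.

FS = 1.68

Ordinary method of slices: FS = Σ[c'·Δl_i + (W_i cosα_i)·tanφ'] / Σ W_i sinα_i, with Δl_i = b_i / cosα_i.
Slice 1: Δl = 2.8/cos(-12.6°) = 2.869 m; N'_1 = 73·cos(-12.6°) = 71.2; c'Δl = 30.99; W sinα = -15.9
Slice 2: Δl = 3.1/cos2.1° = 3.102 m; N'_2 = 217·cos2.1° = 216.9; c'Δl = 33.50; W sinα = 8.0
Slice 3: Δl = 2.2/cos15.3° = 2.281 m; N'_3 = 214·cos15.3° = 206.4; c'Δl = 24.63; W sinα = 56.5
Slice 4: Δl = 1.7/cos25.6° = 1.885 m; N'_4 = 171·cos25.6° = 154.2; c'Δl = 20.36; W sinα = 73.9
Slice 5: Δl = 2.7/cos38.4° = 3.445 m; N'_5 = 203·cos38.4° = 159.1; c'Δl = 37.21; W sinα = 126.1
Slice 6: Δl = 1.9/cos54.9° = 3.304 m; N'_6 = 57·cos54.9° = 32.8; c'Δl = 35.69; W sinα = 46.6
Σc'Δl = 182.4 kN/m; ΣN' = 840.6 kN/m; ΣW sinα = 295.1 kN/m
Resisting = 182.4 + 840.6·tan20.4° = 182.4 + 312.6 = 495.0 kN/m
FS = 495.0 / 295.1 = 1.677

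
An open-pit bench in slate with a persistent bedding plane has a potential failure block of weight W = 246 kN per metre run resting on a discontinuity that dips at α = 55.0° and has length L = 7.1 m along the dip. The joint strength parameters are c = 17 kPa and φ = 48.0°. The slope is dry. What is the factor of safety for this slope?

FS = 1.38

Resolving the block weight along and normal to the plane and applying the Mohr–Coulomb strength on the joint:
N' = W cosα = 246·cos55.0° = 141.1 kN/m
Driving force T = W sinα = 246·sin55.0° = 201.5 kN/m
Resisting force R = c·L + N'·tanφ = 17·7.1 + 141.1·tan48.0° = 120.7 + 156.7 = 277.4 kN/m
FS = R / T = 277.4 / 201.5 = 1.377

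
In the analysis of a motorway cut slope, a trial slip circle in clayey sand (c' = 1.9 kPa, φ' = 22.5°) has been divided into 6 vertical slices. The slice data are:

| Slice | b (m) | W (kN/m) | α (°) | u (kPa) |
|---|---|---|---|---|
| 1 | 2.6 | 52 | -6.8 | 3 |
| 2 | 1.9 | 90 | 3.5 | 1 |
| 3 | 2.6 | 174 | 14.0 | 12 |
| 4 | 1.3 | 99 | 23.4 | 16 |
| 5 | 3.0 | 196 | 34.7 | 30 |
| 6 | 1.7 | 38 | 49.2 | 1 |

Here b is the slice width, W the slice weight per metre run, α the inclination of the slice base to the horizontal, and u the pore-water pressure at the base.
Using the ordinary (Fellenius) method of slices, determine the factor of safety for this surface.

FS = 0.90

Ordinary method of slices: FS = Σ[c'·Δl_i + (W_i cosα_i − u_i·Δl_i)·tanφ'] / Σ W_i sinα_i, with Δl_i = b_i / cosα_i.
Slice 1: Δl = 2.6/cos(-6.8°) = 2.618 m; N'_1 = 52·cos(-6.8°) − 3·2.618 = 43.8; c'Δl = 4.97; W sinα = -6.2
Slice 2: Δl = 1.9/cos3.5° = 1.904 m; N'_2 = 90·cos3.5° − 1·1.904 = 87.9; c'Δl = 3.62; W sinα = 5.5
Slice 3: Δl = 2.6/cos14.0° = 2.680 m; N'_3 = 174·cos14.0° − 12·2.680 = 136.7; c'Δl = 5.09; W sinα = 42.1
Slice 4: Δl = 1.3/cos23.4° = 1.417 m; N'_4 = 99·cos23.4° − 16·1.417 = 68.2; c'Δl = 2.69; W sinα = 39.3
Slice 5: Δl = 3.0/cos34.7° = 3.649 m; N'_5 = 196·cos34.7° − 30·3.649 = 51.7; c'Δl = 6.93; W sinα = 111.6
Slice 6: Δl = 1.7/cos49.2° = 2.602 m; N'_6 = 38·cos49.2° − 1·2.602 = 22.2; c'Δl = 4.94; W sinα = 28.8
Σc'Δl = 28.3 kN/m; ΣN' = 410.5 kN/m; ΣW sinα = 221.1 kN/m
Resisting = 28.3 + 410.5·tan22.5° = 28.3 + 170.0 = 198.3 kN/m
FS = 198.3 / 221.1 = 0.897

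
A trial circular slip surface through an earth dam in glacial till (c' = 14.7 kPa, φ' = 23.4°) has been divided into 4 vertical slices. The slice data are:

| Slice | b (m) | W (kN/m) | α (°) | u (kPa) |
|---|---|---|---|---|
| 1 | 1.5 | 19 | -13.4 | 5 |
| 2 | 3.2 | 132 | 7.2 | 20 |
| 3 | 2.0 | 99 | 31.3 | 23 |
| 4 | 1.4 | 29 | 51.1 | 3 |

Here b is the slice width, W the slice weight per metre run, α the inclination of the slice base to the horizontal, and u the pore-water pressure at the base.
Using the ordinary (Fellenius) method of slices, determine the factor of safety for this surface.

FS = 2.19

Ordinary method of slices: FS = Σ[c'·Δl_i + (W_i cosα_i − u_i·Δl_i)·tanφ'] / Σ W_i sinα_i, with Δl_i = b_i / cosα_i.
Slice 1: Δl = 1.5/cos(-13.4°) = 1.542 m; N'_1 = 19·cos(-13.4°) − 5·1.542 = 10.8; c'Δl = 22.67; W sinα = -4.4
Slice 2: Δl = 3.2/cos7.2° = 3.225 m; N'_2 = 132·cos7.2° − 20·3.225 = 66.5; c'Δl = 47.41; W sinα = 16.5
Slice 3: Δl = 2.0/cos31.3° = 2.341 m; N'_3 = 99·cos31.3° − 23·2.341 = 30.8; c'Δl = 34.41; W sinα = 51.4
Slice 4: Δl = 1.4/cos51.1° = 2.229 m; N'_4 = 29·cos51.1° − 3·2.229 = 11.5; c'Δl = 32.77; W sinα = 22.6
Σc'Δl = 137.3 kN/m; ΣN' = 119.5 kN/m; ΣW sinα = 86.1 kN/m
Resisting = 137.3 + 119.5·tan23.4° = 137.3 + 51.7 = 189.0 kN/m
FS = 189.0 / 86.1 = 2.194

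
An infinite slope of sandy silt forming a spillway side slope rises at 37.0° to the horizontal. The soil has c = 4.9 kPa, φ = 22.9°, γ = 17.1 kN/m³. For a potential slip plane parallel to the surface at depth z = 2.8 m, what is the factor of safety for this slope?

For an infinite slope with a slip plane parallel to the surface (no pore pressure): FS = [c + γz cos²β tanφ] / [γz sinβ cosβ].
γz = 17.1·2.8 = 47.88 kN/m²
Numerator = 4.9 + 47.88·cos²37.0°·tan22.9° = 4.9 + 47.88·0.6378·0.4224 = 17.800 kPa
Denominator = 47.88·sin37.0°·cos37.0° = 47.88·0.6018·0.7986 = 23.013 kPa
FS = 17.800 / 23.013 = 0.773

FS = 0.77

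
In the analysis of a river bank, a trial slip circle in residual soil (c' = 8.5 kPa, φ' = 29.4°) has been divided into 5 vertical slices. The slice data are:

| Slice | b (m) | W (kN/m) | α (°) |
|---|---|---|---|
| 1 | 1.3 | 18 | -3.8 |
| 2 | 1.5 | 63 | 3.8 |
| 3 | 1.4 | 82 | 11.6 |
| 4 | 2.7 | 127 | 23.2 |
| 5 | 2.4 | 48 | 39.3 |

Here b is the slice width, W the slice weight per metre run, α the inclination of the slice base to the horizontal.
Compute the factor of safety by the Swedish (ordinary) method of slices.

FS = 2.65

Ordinary method of slices: FS = Σ[c'·Δl_i + (W_i cosα_i)·tanφ'] / Σ W_i sinα_i, with Δl_i = b_i / cosα_i.
Slice 1: Δl = 1.3/cos(-3.8°) = 1.303 m; N'_1 = 18·cos(-3.8°) = 18.0; c'Δl = 11.07; W sinα = -1.2
Slice 2: Δl = 1.5/cos3.8° = 1.503 m; N'_2 = 63·cos3.8° = 62.9; c'Δl = 12.78; W sinα = 4.2
Slice 3: Δl = 1.4/cos11.6° = 1.429 m; N'_3 = 82·cos11.6° = 80.3; c'Δl = 12.15; W sinα = 16.5
Slice 4: Δl = 2.7/cos23.2° = 2.938 m; N'_4 = 127·cos23.2° = 116.7; c'Δl = 24.97; W sinα = 50.0
Slice 5: Δl = 2.4/cos39.3° = 3.101 m; N'_5 = 48·cos39.3° = 37.1; c'Δl = 26.36; W sinα = 30.4
Σc'Δl = 87.3 kN/m; ΣN' = 315.0 kN/m; ΣW sinα = 99.9 kN/m
Resisting = 87.3 + 315.0·tan29.4° = 87.3 + 177.5 = 264.8 kN/m
FS = 264.8 / 99.9 = 2.651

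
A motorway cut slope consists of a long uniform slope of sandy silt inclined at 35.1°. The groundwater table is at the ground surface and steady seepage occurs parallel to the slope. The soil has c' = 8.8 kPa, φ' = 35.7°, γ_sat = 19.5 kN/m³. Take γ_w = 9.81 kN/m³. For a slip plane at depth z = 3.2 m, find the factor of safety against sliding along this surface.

With seepage parallel to the slope and the water table at the surface, the effective normal stress on the slip plane uses the buoyant unit weight γ' = γ_sat − γ_w while the driving shear stress uses γ_sat:
FS = [c' + γ' z cos²β tanφ'] / [γ_sat z sinβ cosβ]
γ' = 19.5 − 9.81 = 9.69 kN/m³
Numerator = 8.8 + 9.69·3.2·cos²35.1°·tan35.7° = 8.8 + 9.69·3.2·0.6694·0.7186 = 23.715 kPa
Denominator = 19.5·3.2·sin35.1°·cos35.1° = 19.5·3.2·0.5750·0.8181 = 29.355 kPa
FS = 23.715 / 29.355 = 0.808

FS = 0.81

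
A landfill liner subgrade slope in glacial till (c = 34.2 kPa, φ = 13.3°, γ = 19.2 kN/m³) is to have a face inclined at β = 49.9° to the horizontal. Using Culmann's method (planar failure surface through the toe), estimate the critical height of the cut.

Culmann's analysis gives the critical failure plane at α_cr = (β + φ)/2 = (49.9 + 13.3)/2 = 31.6°, and the critical height
H_c = (4c/γ) · sinβ cosφ / [1 − cos(β − φ)]
    = (4·34.2/19.2) · sin49.9°·cos13.3° / [1 − cos(36.6°)]
    = 7.125 · 0.7649·0.9732 / [1 − 0.8028]
    = 7.125 · 0.7444 / 0.1972
    = 26.90 m

H_c = 26.90 m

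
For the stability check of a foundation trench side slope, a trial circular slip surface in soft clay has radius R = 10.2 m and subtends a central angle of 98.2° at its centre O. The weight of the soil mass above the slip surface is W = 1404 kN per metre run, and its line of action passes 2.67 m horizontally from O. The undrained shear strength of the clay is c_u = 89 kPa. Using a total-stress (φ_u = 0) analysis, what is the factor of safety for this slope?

FS = 4.23

Taking moments about the centre O, the resisting moment is provided by the undrained shear strength acting along the arc:
Arc length L_a = R·θ = 10.2·(98.2°·π/180) = 10.2·1.7139 = 17.48 m
M_R = c_u·L_a·R = 89·17.48·10.2 = 15870.1 kN·m/m
M_D = W·d = 1404·2.67 = 3748.7 kN·m/m
FS = M_R / M_D = 15870.1 / 3748.7 = 4.234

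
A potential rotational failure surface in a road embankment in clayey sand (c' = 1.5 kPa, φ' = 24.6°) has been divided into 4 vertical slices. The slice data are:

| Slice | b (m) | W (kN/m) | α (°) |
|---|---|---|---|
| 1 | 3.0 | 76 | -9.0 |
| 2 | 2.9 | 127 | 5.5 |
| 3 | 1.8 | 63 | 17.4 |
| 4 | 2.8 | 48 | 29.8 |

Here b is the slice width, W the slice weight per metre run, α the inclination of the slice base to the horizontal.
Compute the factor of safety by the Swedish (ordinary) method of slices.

FS = 3.62

Ordinary method of slices: FS = Σ[c'·Δl_i + (W_i cosα_i)·tanφ'] / Σ W_i sinα_i, with Δl_i = b_i / cosα_i.
Slice 1: Δl = 3.0/cos(-9.0°) = 3.037 m; N'_1 = 76·cos(-9.0°) = 75.1; c'Δl = 4.56; W sinα = -11.9
Slice 2: Δl = 2.9/cos5.5° = 2.913 m; N'_2 = 127·cos5.5° = 126.4; c'Δl = 4.37; W sinα = 12.2
Slice 3: Δl = 1.8/cos17.4° = 1.886 m; N'_3 = 63·cos17.4° = 60.1; c'Δl = 2.83; W sinα = 18.8
Slice 4: Δl = 2.8/cos29.8° = 3.227 m; N'_4 = 48·cos29.8° = 41.7; c'Δl = 4.84; W sinα = 23.9
Σc'Δl = 16.6 kN/m; ΣN' = 303.2 kN/m; ΣW sinα = 43.0 kN/m
Resisting = 16.6 + 303.2·tan24.6° = 16.6 + 138.8 = 155.4 kN/m
FS = 155.4 / 43.0 = 3.617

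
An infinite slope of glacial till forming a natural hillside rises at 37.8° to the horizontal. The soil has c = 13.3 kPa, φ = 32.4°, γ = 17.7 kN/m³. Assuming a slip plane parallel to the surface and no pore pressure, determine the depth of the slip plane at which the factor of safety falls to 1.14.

z = 4.82 m

Setting FS = 1.14 in FS = [c + γz cos²β tanφ] / [γz sinβ cosβ] and solving for z:
z = c / [γ cosβ (FS·sinβ − cosβ·tanφ)]
  = 13.3 / [17.7·cos37.8°·(1.14·sin37.8° − cos37.8°·tan32.4°)]
  = 13.3 / [17.7·0.7902·(1.14·0.6129 − 0.7902·0.6346)]
  = 13.3 / 2.7589 = 4.821 m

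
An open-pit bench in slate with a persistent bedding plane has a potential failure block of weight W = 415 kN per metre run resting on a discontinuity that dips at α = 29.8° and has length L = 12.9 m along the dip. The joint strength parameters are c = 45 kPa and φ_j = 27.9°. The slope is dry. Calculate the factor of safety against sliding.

Resolving the block weight along and normal to the plane and applying the Mohr–Coulomb strength on the joint:
N' = W cosα = 415·cos29.8° = 360.1 kN/m
Driving force T = W sinα = 415·sin29.8° = 206.2 kN/m
Resisting force R = c·L + N'·tanφ_j = 45·12.9 + 360.1·tan27.9° = 580.5 + 190.7 = 771.2 kN/m
FS = R / T = 771.2 / 206.2 = 3.739

FS = 3.74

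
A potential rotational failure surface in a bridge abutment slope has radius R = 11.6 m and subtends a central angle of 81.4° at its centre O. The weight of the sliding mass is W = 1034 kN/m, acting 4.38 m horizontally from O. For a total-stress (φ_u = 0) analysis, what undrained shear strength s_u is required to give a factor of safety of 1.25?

s_u = 29.6 kPa

FS = s_u·L_a·R / (W·d), so s_u = FS·W·d / (L_a·R).
Arc length L_a = R·θ = 11.6·(81.4°·π/180) = 11.6·1.4207 = 16.48 m
s_u = 1.25·1034·4.38 / (16.48·11.6) = 5661.1 / 191.17 = 29.61 kPa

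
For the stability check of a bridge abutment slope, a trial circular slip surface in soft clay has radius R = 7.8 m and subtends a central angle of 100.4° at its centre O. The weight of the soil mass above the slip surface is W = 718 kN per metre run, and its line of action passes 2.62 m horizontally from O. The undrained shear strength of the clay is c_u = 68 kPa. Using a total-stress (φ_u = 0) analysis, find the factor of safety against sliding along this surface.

Taking moments about the centre O, the resisting moment is provided by the undrained shear strength acting along the arc:
Arc length L_a = R·θ = 7.8·(100.4°·π/180) = 7.8·1.7523 = 13.67 m
M_R = c_u·L_a·R = 68·13.67·7.8 = 7249.5 kN·m/m
M_D = W·d = 718·2.62 = 1881.2 kN·m/m
FS = M_R / M_D = 7249.5 / 1881.2 = 3.854

FS = 3.85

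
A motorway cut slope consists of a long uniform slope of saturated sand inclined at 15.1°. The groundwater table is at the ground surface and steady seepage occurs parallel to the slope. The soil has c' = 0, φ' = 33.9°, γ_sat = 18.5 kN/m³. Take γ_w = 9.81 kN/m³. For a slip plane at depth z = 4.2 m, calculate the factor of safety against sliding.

FS = 1.17

With seepage parallel to the slope and the water table at the surface, the effective normal stress on the slip plane uses the buoyant unit weight γ' = γ_sat − γ_w while the driving shear stress uses γ_sat:
FS = [c' + γ' z cos²β tanφ'] / [γ_sat z sinβ cosβ]
(For c' = 0 this reduces to FS = (γ'/γ_sat)·tanφ'/tanβ.)
γ' = 18.5 − 9.81 = 8.69 kN/m³
Numerator = 0.0 + 8.69·4.2·cos²15.1°·tan33.9° = 0.0 + 8.69·4.2·0.9321·0.6720 = 22.861 kPa
Denominator = 18.5·4.2·sin15.1°·cos15.1° = 18.5·4.2·0.2605·0.9655 = 19.542 kPa
FS = 22.861 / 19.542 = 1.170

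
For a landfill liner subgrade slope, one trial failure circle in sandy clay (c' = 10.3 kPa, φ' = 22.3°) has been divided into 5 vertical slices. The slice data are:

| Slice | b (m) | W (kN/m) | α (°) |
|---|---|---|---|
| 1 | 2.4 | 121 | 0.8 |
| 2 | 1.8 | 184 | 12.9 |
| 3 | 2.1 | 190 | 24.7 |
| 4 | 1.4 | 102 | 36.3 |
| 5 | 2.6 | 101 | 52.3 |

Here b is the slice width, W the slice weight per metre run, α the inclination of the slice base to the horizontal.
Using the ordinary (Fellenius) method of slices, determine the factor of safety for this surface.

Ordinary method of slices: FS = Σ[c'·Δl_i + (W_i cosα_i)·tanφ'] / Σ W_i sinα_i, with Δl_i = b_i / cosα_i.
Slice 1: Δl = 2.4/cos0.8° = 2.400 m; N'_1 = 121·cos0.8° = 121.0; c'Δl = 24.72; W sinα = 1.7
Slice 2: Δl = 1.8/cos12.9° = 1.847 m; N'_2 = 184·cos12.9° = 179.4; c'Δl = 19.02; W sinα = 41.1
Slice 3: Δl = 2.1/cos24.7° = 2.311 m; N'_3 = 190·cos24.7° = 172.6; c'Δl = 23.81; W sinα = 79.4
Slice 4: Δl = 1.4/cos36.3° = 1.737 m; N'_4 = 102·cos36.3° = 82.2; c'Δl = 17.89; W sinα = 60.4
Slice 5: Δl = 2.6/cos52.3° = 4.252 m; N'_5 = 101·cos52.3° = 61.8; c'Δl = 43.79; W sinα = 79.9
Σc'Δl = 129.2 kN/m; ΣN' = 616.9 kN/m; ΣW sinα = 262.5 kN/m
Resisting = 129.2 + 616.9·tan22.3° = 129.2 + 253.0 = 382.3 kN/m
FS = 382.3 / 262.5 = 1.456

FS = 1.46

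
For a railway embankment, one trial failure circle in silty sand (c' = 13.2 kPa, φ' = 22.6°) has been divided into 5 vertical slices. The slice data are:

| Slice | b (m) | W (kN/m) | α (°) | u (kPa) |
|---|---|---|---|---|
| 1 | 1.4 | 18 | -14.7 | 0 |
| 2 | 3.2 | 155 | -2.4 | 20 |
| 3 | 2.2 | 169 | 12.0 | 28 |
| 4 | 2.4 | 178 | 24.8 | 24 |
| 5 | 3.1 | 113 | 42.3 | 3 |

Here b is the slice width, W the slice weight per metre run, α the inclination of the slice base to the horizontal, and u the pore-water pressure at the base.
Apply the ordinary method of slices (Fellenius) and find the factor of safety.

FS = 1.94

Ordinary method of slices: FS = Σ[c'·Δl_i + (W_i cosα_i − u_i·Δl_i)·tanφ'] / Σ W_i sinα_i, with Δl_i = b_i / cosα_i.
Slice 1: Δl = 1.4/cos(-14.7°) = 1.447 m; N'_1 = 18·cos(-14.7°) − 0·1.447 = 17.4; c'Δl = 19.11; W sinα = -4.6
Slice 2: Δl = 3.2/cos(-2.4°) = 3.203 m; N'_2 = 155·cos(-2.4°) − 20·3.203 = 90.8; c'Δl = 42.28; W sinα = -6.5
Slice 3: Δl = 2.2/cos12.0° = 2.249 m; N'_3 = 169·cos12.0° − 28·2.249 = 102.3; c'Δl = 29.69; W sinα = 35.1
Slice 4: Δl = 2.4/cos24.8° = 2.644 m; N'_4 = 178·cos24.8° − 24·2.644 = 98.1; c'Δl = 34.90; W sinα = 74.7
Slice 5: Δl = 3.1/cos42.3° = 4.191 m; N'_5 = 113·cos42.3° − 3·4.191 = 71.0; c'Δl = 55.32; W sinα = 76.1
Σc'Δl = 181.3 kN/m; ΣN' = 379.7 kN/m; ΣW sinα = 174.8 kN/m
Resisting = 181.3 + 379.7·tan22.6° = 181.3 + 158.0 = 339.3 kN/m
FS = 339.3 / 174.8 = 1.941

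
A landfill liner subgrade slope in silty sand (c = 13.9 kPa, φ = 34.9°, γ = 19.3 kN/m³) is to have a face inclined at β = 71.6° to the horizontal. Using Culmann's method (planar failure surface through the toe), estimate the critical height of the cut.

Culmann's analysis gives the critical failure plane at α_cr = (β + φ)/2 = (71.6 + 34.9)/2 = 53.2°, and the critical height
H_c = (4c/γ) · sinβ cosφ / [1 − cos(β − φ)]
    = (4·13.9/19.3) · sin71.6°·cos34.9° / [1 − cos(36.7°)]
    = 2.881 · 0.9489·0.8202 / [1 − 0.8018]
    = 2.881 · 0.7782 / 0.1982
    = 11.31 m

H_c = 11.31 m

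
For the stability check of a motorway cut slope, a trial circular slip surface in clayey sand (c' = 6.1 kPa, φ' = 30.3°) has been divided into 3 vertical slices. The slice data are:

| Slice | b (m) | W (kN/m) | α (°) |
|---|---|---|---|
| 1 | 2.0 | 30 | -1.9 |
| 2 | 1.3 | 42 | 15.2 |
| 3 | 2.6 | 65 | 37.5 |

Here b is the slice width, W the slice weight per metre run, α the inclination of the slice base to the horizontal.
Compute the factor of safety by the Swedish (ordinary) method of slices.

FS = 2.25

Ordinary method of slices: FS = Σ[c'·Δl_i + (W_i cosα_i)·tanφ'] / Σ W_i sinα_i, with Δl_i = b_i / cosα_i.
Slice 1: Δl = 2.0/cos(-1.9°) = 2.001 m; N'_1 = 30·cos(-1.9°) = 30.0; c'Δl = 12.21; W sinα = -1.0
Slice 2: Δl = 1.3/cos15.2° = 1.347 m; N'_2 = 42·cos15.2° = 40.5; c'Δl = 8.22; W sinα = 11.0
Slice 3: Δl = 2.6/cos37.5° = 3.277 m; N'_3 = 65·cos37.5° = 51.6; c'Δl = 19.99; W sinα = 39.6
Σc'Δl = 40.4 kN/m; ΣN' = 122.1 kN/m; ΣW sinα = 49.6 kN/m
Resisting = 40.4 + 122.1·tan30.3° = 40.4 + 71.3 = 111.8 kN/m
FS = 111.8 / 49.6 = 2.254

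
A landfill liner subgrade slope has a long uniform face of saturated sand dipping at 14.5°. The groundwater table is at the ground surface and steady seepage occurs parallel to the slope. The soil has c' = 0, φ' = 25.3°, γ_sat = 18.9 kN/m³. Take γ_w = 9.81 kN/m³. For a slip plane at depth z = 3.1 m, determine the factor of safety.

FS = 0.88

With seepage parallel to the slope and the water table at the surface, the effective normal stress on the slip plane uses the buoyant unit weight γ' = γ_sat − γ_w while the driving shear stress uses γ_sat:
FS = [c' + γ' z cos²β tanφ'] / [γ_sat z sinβ cosβ]
(For c' = 0 this reduces to FS = (γ'/γ_sat)·tanφ'/tanβ.)
γ' = 18.9 − 9.81 = 9.09 kN/m³
Numerator = 0.0 + 9.09·3.1·cos²14.5°·tan25.3° = 0.0 + 9.09·3.1·0.9373·0.4727 = 12.485 kPa
Denominator = 18.9·3.1·sin14.5°·cos14.5° = 18.9·3.1·0.2504·0.9681 = 14.202 kPa
FS = 12.485 / 14.202 = 0.879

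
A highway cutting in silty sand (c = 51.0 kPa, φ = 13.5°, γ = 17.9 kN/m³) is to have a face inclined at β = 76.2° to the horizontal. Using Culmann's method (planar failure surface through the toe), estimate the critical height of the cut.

H_c = 19.88 m

Culmann's analysis gives the critical failure plane at α_cr = (β + φ)/2 = (76.2 + 13.5)/2 = 44.9°, and the critical height
H_c = (4c/γ) · sinβ cosφ / [1 − cos(β − φ)]
    = (4·51.0/17.9) · sin76.2°·cos13.5° / [1 − cos(62.7°)]
    = 11.397 · 0.9711·0.9724 / [1 − 0.4586]
    = 11.397 · 0.9443 / 0.5414
    = 19.88 m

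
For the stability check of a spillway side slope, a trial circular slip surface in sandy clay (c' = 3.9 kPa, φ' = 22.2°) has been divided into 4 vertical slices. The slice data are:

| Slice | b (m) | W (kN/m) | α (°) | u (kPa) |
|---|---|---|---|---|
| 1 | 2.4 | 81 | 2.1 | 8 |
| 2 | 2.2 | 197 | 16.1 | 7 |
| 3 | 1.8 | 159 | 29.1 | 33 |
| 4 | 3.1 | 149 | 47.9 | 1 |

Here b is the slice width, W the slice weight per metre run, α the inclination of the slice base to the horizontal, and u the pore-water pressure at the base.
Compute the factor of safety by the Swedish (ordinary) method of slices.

Ordinary method of slices: FS = Σ[c'·Δl_i + (W_i cosα_i − u_i·Δl_i)·tanφ'] / Σ W_i sinα_i, with Δl_i = b_i / cosα_i.
Slice 1: Δl = 2.4/cos2.1° = 2.402 m; N'_1 = 81·cos2.1° − 8·2.402 = 61.7; c'Δl = 9.37; W sinα = 3.0
Slice 2: Δl = 2.2/cos16.1° = 2.290 m; N'_2 = 197·cos16.1° − 7·2.290 = 173.2; c'Δl = 8.93; W sinα = 54.6
Slice 3: Δl = 1.8/cos29.1° = 2.060 m; N'_3 = 159·cos29.1° − 33·2.060 = 70.9; c'Δl = 8.03; W sinα = 77.3
Slice 4: Δl = 3.1/cos47.9° = 4.624 m; N'_4 = 149·cos47.9° − 1·4.624 = 95.3; c'Δl = 18.03; W sinα = 110.6
Σc'Δl = 44.4 kN/m; ΣN' = 401.2 kN/m; ΣW sinα = 245.5 kN/m
Resisting = 44.4 + 401.2·tan22.2° = 44.4 + 163.7 = 208.1 kN/m
FS = 208.1 / 245.5 = 0.848

FS = 0.85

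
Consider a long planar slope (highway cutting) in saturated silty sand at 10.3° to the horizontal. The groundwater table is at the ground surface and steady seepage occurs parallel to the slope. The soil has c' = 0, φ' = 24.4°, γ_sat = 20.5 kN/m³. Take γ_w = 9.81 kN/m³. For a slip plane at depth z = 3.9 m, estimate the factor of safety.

With seepage parallel to the slope and the water table at the surface, the effective normal stress on the slip plane uses the buoyant unit weight γ' = γ_sat − γ_w while the driving shear stress uses γ_sat:
FS = [c' + γ' z cos²β tanφ'] / [γ_sat z sinβ cosβ]
(For c' = 0 this reduces to FS = (γ'/γ_sat)·tanφ'/tanβ.)
γ' = 20.5 − 9.81 = 10.69 kN/m³
Numerator = 0.0 + 10.69·3.9·cos²10.3°·tan24.4° = 0.0 + 10.69·3.9·0.9680·0.4536 = 18.307 kPa
Denominator = 20.5·3.9·sin10.3°·cos10.3° = 20.5·3.9·0.1788·0.9839 = 14.065 kPa
FS = 18.307 / 14.065 = 1.302

FS = 1.30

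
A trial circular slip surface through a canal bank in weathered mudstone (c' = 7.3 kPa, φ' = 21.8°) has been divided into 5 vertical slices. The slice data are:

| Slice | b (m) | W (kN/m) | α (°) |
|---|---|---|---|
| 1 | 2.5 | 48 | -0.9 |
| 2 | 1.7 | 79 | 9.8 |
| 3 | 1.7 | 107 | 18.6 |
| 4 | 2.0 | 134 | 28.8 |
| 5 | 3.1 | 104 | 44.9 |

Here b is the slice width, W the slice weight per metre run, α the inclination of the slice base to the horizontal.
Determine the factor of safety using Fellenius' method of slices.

FS = 1.41

Ordinary method of slices: FS = Σ[c'·Δl_i + (W_i cosα_i)·tanφ'] / Σ W_i sinα_i, with Δl_i = b_i / cosα_i.
Slice 1: Δl = 2.5/cos(-0.9°) = 2.500 m; N'_1 = 48·cos(-0.9°) = 48.0; c'Δl = 18.25; W sinα = -0.8
Slice 2: Δl = 1.7/cos9.8° = 1.725 m; N'_2 = 79·cos9.8° = 77.8; c'Δl = 12.59; W sinα = 13.4
Slice 3: Δl = 1.7/cos18.6° = 1.794 m; N'_3 = 107·cos18.6° = 101.4; c'Δl = 13.09; W sinα = 34.1
Slice 4: Δl = 2.0/cos28.8° = 2.282 m; N'_4 = 134·cos28.8° = 117.4; c'Δl = 16.66; W sinα = 64.6
Slice 5: Δl = 3.1/cos44.9° = 4.376 m; N'_5 = 104·cos44.9° = 73.7; c'Δl = 31.95; W sinα = 73.4
Σc'Δl = 92.5 kN/m; ΣN' = 418.3 kN/m; ΣW sinα = 184.8 kN/m
Resisting = 92.5 + 418.3·tan21.8° = 92.5 + 167.3 = 259.9 kN/m
FS = 259.9 / 184.8 = 1.406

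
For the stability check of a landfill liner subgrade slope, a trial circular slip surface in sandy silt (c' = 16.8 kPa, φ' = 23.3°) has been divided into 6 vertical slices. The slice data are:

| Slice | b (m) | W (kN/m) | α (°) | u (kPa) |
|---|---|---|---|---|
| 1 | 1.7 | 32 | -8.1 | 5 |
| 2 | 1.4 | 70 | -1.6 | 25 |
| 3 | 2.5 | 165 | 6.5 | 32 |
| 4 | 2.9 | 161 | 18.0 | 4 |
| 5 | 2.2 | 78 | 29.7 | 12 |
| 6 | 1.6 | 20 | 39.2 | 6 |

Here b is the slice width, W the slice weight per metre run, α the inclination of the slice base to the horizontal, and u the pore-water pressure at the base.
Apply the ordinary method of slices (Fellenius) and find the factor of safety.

Ordinary method of slices: FS = Σ[c'·Δl_i + (W_i cosα_i − u_i·Δl_i)·tanφ'] / Σ W_i sinα_i, with Δl_i = b_i / cosα_i.
Slice 1: Δl = 1.7/cos(-8.1°) = 1.717 m; N'_1 = 32·cos(-8.1°) − 5·1.717 = 23.1; c'Δl = 28.85; W sinα = -4.5
Slice 2: Δl = 1.4/cos(-1.6°) = 1.401 m; N'_2 = 70·cos(-1.6°) − 25·1.401 = 35.0; c'Δl = 23.53; W sinα = -2.0
Slice 3: Δl = 2.5/cos6.5° = 2.516 m; N'_3 = 165·cos6.5° − 32·2.516 = 83.4; c'Δl = 42.27; W sinα = 18.7
Slice 4: Δl = 2.9/cos18.0° = 3.049 m; N'_4 = 161·cos18.0° − 4·3.049 = 140.9; c'Δl = 51.23; W sinα = 49.8
Slice 5: Δl = 2.2/cos29.7° = 2.533 m; N'_5 = 78·cos29.7° − 12·2.533 = 37.4; c'Δl = 42.55; W sinα = 38.6
Slice 6: Δl = 1.6/cos39.2° = 2.065 m; N'_6 = 20·cos39.2° − 6·2.065 = 3.1; c'Δl = 34.69; W sinα = 12.6
Σc'Δl = 223.1 kN/m; ΣN' = 322.9 kN/m; ΣW sinα = 113.3 kN/m
Resisting = 223.1 + 322.9·tan23.3° = 223.1 + 139.1 = 362.2 kN/m
FS = 362.2 / 113.3 = 3.198

FS = 3.20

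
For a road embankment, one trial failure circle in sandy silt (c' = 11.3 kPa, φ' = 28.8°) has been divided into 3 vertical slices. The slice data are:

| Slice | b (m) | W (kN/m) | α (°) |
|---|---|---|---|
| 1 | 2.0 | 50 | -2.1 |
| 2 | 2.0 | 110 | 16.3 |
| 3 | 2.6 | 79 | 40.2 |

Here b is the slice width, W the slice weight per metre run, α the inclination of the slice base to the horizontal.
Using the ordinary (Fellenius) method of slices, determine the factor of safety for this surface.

Ordinary method of slices: FS = Σ[c'·Δl_i + (W_i cosα_i)·tanφ'] / Σ W_i sinα_i, with Δl_i = b_i / cosα_i.
Slice 1: Δl = 2.0/cos(-2.1°) = 2.001 m; N'_1 = 50·cos(-2.1°) = 50.0; c'Δl = 22.62; W sinα = -1.8
Slice 2: Δl = 2.0/cos16.3° = 2.084 m; N'_2 = 110·cos16.3° = 105.6; c'Δl = 23.55; W sinα = 30.9
Slice 3: Δl = 2.6/cos40.2° = 3.404 m; N'_3 = 79·cos40.2° = 60.3; c'Δl = 38.47; W sinα = 51.0
Σc'Δl = 84.6 kN/m; ΣN' = 215.9 kN/m; ΣW sinα = 80.0 kN/m
Resisting = 84.6 + 215.9·tan28.8° = 84.6 + 118.7 = 203.3 kN/m
FS = 203.3 / 80.0 = 2.540

FS = 2.54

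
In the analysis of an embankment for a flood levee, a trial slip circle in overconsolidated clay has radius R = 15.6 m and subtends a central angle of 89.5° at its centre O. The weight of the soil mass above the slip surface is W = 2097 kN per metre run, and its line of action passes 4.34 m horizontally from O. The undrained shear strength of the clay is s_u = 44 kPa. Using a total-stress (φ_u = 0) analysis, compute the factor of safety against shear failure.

Taking moments about the centre O, the resisting moment is provided by the undrained shear strength acting along the arc:
Arc length L_a = R·θ = 15.6·(89.5°·π/180) = 15.6·1.5621 = 24.37 m
M_R = s_u·L_a·R = 44·24.37·15.6 = 16726.4 kN·m/m
M_D = W·d = 2097·4.34 = 9101.0 kN·m/m
FS = M_R / M_D = 16726.4 / 9101.0 = 1.838

FS = 1.84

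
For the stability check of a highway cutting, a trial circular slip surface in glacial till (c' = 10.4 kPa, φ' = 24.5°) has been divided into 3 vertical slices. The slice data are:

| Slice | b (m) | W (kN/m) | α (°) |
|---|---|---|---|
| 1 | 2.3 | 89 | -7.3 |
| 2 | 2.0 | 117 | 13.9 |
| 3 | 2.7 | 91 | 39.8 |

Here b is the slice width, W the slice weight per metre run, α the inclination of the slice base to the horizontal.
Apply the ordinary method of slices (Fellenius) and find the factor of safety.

Ordinary method of slices: FS = Σ[c'·Δl_i + (W_i cosα_i)·tanφ'] / Σ W_i sinα_i, with Δl_i = b_i / cosα_i.
Slice 1: Δl = 2.3/cos(-7.3°) = 2.319 m; N'_1 = 89·cos(-7.3°) = 88.3; c'Δl = 24.12; W sinα = -11.3
Slice 2: Δl = 2.0/cos13.9° = 2.060 m; N'_2 = 117·cos13.9° = 113.6; c'Δl = 21.43; W sinα = 28.1
Slice 3: Δl = 2.7/cos39.8° = 3.514 m; N'_3 = 91·cos39.8° = 69.9; c'Δl = 36.55; W sinα = 58.2
Σc'Δl = 82.1 kN/m; ΣN' = 271.8 kN/m; ΣW sinα = 75.0 kN/m
Resisting = 82.1 + 271.8·tan24.5° = 82.1 + 123.9 = 205.9 kN/m
FS = 205.9 / 75.0 = 2.744

FS = 2.74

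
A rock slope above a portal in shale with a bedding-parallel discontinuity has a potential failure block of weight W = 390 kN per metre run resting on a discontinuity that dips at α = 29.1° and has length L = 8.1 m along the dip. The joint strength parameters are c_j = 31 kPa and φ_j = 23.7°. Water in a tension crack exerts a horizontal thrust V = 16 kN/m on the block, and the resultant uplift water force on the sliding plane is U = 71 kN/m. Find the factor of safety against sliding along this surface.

FS = 1.80

Resolving the block weight along and normal to the plane and applying the Mohr–Coulomb strength on the joint:
N' = W cosα − U − V sinα = 390·cos29.1° − 71 − 16·sin29.1° = 262.0 kN/m
Driving force T = W sinα + V cosα = 390·sin29.1° + 16·cos29.1° = 203.7 kN/m
Resisting force R = c_j·L + N'·tanφ_j = 31·8.1 + 262.0·tan23.7° = 251.1 + 115.0 = 366.1 kN/m
FS = R / T = 366.1 / 203.7 = 1.798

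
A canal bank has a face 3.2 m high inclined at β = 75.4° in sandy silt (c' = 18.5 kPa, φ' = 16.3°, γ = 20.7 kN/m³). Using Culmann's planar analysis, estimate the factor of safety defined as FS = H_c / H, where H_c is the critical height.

H_c = (4c'/γ) · sinβ cosφ' / [1 − cos(β − φ')]
    = (4·18.5/20.7) · sin75.4°·cos16.3° / [1 − cos59.1°]
    = 3.575 · 0.9288 / 0.4865 = 6.83 m
FS = H_c / H = 6.83 / 3.2 = 2.133

FS = 2.13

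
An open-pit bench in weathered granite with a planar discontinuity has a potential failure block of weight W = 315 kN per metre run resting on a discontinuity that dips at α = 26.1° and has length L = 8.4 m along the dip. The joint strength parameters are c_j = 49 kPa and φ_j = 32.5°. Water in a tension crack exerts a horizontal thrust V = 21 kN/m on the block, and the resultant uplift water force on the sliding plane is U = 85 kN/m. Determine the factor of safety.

Resolving the block weight along and normal to the plane and applying the Mohr–Coulomb strength on the joint:
N' = W cosα − U − V sinα = 315·cos26.1° − 85 − 21·sin26.1° = 188.6 kN/m
Driving force T = W sinα + V cosα = 315·sin26.1° + 21·cos26.1° = 157.4 kN/m
Resisting force R = c_j·L + N'·tanφ_j = 49·8.4 + 188.6·tan32.5° = 411.6 + 120.2 = 531.8 kN/m
FS = R / T = 531.8 / 157.4 = 3.378

FS = 3.38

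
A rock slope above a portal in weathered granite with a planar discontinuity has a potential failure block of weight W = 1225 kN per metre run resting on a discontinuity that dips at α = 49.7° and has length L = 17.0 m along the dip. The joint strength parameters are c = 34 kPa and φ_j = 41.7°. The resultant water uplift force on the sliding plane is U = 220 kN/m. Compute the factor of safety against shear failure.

FS = 1.16

Resolving the block weight along and normal to the plane and applying the Mohr–Coulomb strength on the joint:
N' = W cosα − U = 1225·cos49.7° − 220 = 572.3 kN/m
Driving force T = W sinα = 1225·sin49.7° = 934.3 kN/m
Resisting force R = c·L + N'·tanφ_j = 34·17.0 + 572.3·tan41.7° = 578.0 + 509.9 = 1087.9 kN/m
FS = R / T = 1087.9 / 934.3 = 1.164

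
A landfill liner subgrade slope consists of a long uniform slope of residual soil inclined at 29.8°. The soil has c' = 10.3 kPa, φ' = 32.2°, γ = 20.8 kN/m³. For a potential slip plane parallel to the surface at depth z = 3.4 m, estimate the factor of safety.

For an infinite slope with a slip plane parallel to the surface (no pore pressure): FS = [c' + γz cos²β tanφ'] / [γz sinβ cosβ].
γz = 20.8·3.4 = 70.72 kN/m²
Numerator = 10.3 + 70.72·cos²29.8°·tan32.2° = 10.3 + 70.72·0.7530·0.6297 = 43.835 kPa
Denominator = 70.72·sin29.8°·cos29.8° = 70.72·0.4970·0.8678 = 30.498 kPa
FS = 43.835 / 30.498 = 1.437

FS = 1.44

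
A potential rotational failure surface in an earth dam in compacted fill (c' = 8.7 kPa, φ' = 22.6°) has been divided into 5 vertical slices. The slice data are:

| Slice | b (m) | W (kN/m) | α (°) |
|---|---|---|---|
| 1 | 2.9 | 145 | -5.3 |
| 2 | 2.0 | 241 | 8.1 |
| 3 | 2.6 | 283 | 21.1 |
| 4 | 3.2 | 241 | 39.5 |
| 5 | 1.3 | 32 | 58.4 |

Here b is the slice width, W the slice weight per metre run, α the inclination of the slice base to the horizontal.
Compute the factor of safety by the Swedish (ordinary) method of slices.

FS = 1.58

Ordinary method of slices: FS = Σ[c'·Δl_i + (W_i cosα_i)·tanφ'] / Σ W_i sinα_i, with Δl_i = b_i / cosα_i.
Slice 1: Δl = 2.9/cos(-5.3°) = 2.912 m; N'_1 = 145·cos(-5.3°) = 144.4; c'Δl = 25.34; W sinα = -13.4
Slice 2: Δl = 2.0/cos8.1° = 2.020 m; N'_2 = 241·cos8.1° = 238.6; c'Δl = 17.58; W sinα = 34.0
Slice 3: Δl = 2.6/cos21.1° = 2.787 m; N'_3 = 283·cos21.1° = 264.0; c'Δl = 24.25; W sinα = 101.9
Slice 4: Δl = 3.2/cos39.5° = 4.147 m; N'_4 = 241·cos39.5° = 186.0; c'Δl = 36.08; W sinα = 153.3
Slice 5: Δl = 1.3/cos58.4° = 2.481 m; N'_5 = 32·cos58.4° = 16.8; c'Δl = 21.58; W sinα = 27.3
Σc'Δl = 124.8 kN/m; ΣN' = 849.7 kN/m; ΣW sinα = 303.0 kN/m
Resisting = 124.8 + 849.7·tan22.6° = 124.8 + 353.7 = 478.5 kN/m
FS = 478.5 / 303.0 = 1.579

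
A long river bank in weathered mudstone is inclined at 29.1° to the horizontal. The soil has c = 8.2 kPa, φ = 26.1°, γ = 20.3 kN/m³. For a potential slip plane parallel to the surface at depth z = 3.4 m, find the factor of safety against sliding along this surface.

FS = 1.16

For an infinite slope with a slip plane parallel to the surface (no pore pressure): FS = [c + γz cos²β tanφ] / [γz sinβ cosβ].
γz = 20.3·3.4 = 69.02 kN/m²
Numerator = 8.2 + 69.02·cos²29.1°·tan26.1° = 8.2 + 69.02·0.7635·0.4899 = 34.015 kPa
Denominator = 69.02·sin29.1°·cos29.1° = 69.02·0.4863·0.8738 = 29.330 kPa
FS = 34.015 / 29.330 = 1.160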